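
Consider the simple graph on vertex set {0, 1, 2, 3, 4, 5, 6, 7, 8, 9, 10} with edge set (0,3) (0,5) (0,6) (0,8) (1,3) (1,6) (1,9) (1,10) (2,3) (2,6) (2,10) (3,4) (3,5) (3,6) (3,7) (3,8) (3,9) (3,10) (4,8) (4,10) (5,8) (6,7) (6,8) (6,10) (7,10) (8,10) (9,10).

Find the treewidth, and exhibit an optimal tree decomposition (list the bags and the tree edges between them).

The largest bag has 4 vertices, giving width 3; this decomposition certifies tw(G) ≤ 3. On the other hand G contains the 4-clique {0, 3, 5, 8}. A clique must lie in a single bag of any decomposition, so no decomposition can have width below 3. The upper and lower bounds meet at 3, so that is the treewidth.

Treewidth 3.
One such decomposition:
Bags: B1 = {3, 6, 8, 10}  B2 = {3, 6, 7, 10}  B3 = {2, 3, 6, 10}  B4 = {1, 3, 6, 10}  B5 = {1, 3, 9, 10}  B6 = {0, 3, 6, 8}  B7 = {3, 4, 8, 10}  B8 = {0, 3, 5, 8}
Tree: B1–B2, B2–B3, B3–B4, B4–B5, B1–B6, B1–B7, B6–B8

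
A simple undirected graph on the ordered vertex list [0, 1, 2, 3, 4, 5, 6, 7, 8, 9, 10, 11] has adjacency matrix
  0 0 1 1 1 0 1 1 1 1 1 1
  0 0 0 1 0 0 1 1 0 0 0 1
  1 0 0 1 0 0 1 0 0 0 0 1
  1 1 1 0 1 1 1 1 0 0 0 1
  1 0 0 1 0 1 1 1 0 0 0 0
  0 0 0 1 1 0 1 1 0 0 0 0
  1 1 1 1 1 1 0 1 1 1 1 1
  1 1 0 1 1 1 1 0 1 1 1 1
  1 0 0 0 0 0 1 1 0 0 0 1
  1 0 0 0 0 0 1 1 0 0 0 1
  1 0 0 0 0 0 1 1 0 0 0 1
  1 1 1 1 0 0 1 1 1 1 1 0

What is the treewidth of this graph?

4

A width-4 tree decomposition is:
Bags: B1 = {0, 6, 7, 8, 11}  B2 = {0, 3, 6, 7, 11}  B3 = {0, 2, 3, 6, 11}  B4 = {0, 3, 4, 6, 7}  B5 = {0, 6, 7, 10, 11}  B6 = {3, 4, 5, 6, 7}  B7 = {1, 3, 6, 7, 11}  B8 = {0, 6, 7, 9, 11}
Tree: B1–B2, B2–B3, B2–B4, B1–B5, B4–B6, B2–B7, B2–B8
The largest bag has 5 vertices, giving width 4; this decomposition certifies tw(G) ≤ 4. On the other hand G contains the 5-clique {0, 2, 3, 6, 11}. A clique must lie in a single bag of any decomposition, so no decomposition can have width below 4. The upper and lower bounds meet at 4, so that is the treewidth.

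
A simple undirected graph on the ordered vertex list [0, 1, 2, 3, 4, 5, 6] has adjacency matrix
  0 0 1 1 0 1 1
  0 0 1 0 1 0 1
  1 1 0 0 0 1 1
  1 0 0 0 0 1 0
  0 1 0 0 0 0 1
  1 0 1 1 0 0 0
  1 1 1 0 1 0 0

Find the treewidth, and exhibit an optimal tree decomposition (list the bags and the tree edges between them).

Treewidth 2.
Bags: B1 = {0, 2, 6}  B2 = {1, 2, 6}  B3 = {0, 2, 5}  B4 = {1, 4, 6}  B5 = {0, 3, 5}
Tree: B1–B2, B1–B3, B2–B4, B3–B5

Every bag has size at most 3, so the width is 3 − 1 = 2 and tw(G) ≤ 2. Conversely, {0, 2, 5} is a clique of size 3, and the vertices of any clique must share a bag in every tree decomposition; so some bag has ≥ 3 vertices and tw(G) ≥ 2. Hence tw(G) = 2 exactly.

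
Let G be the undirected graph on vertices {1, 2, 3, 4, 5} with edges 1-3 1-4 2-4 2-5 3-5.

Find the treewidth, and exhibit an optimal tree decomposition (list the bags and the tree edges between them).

Each bag holds 3 vertices, so the decomposition has width 2, which upper-bounds the treewidth. The edges 5–3–1–4–2–5 form a cycle, so G is not a tree and its treewidth is at least 2. Hence tw(G) = 2 exactly.

Treewidth 2.
One such decomposition:
Bags: B1 = {1, 3, 5}  B2 = {1, 4, 5}  B3 = {2, 4, 5}
Tree: B1–B2, B2–B3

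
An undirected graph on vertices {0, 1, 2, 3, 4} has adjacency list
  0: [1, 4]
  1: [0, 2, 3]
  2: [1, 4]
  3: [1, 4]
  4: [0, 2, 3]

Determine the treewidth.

2

A width-2 tree decomposition is:
Bags: B1 = {0, 1, 4}  B2 = {1, 3, 4}  B3 = {1, 2, 4}
Tree: B1–B2, B2–B3
Each bag holds 3 vertices, so the decomposition has width 2, which upper-bounds the treewidth. Since 0–1–3–4–0 is a cycle in G, G is not acyclic. Forests are exactly the graphs of treewidth ≤ 1, so tw(G) ≥ 2. Hence tw(G) = 2 exactly.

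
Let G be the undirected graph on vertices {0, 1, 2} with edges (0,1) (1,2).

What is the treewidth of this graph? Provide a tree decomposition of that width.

Treewidth 1.
One such decomposition:
Bags: B1 = {1, 2}  B2 = {0, 1}
Tree: B1–B2

Every bag has size at most 2, so the width is 2 − 1 = 1 and tw(G) ≤ 1. G has an edge, so its treewidth is at least 1. Therefore the treewidth is 1.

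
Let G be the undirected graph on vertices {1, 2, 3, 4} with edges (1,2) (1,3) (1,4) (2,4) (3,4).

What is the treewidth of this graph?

2

A width-2 tree decomposition is:
Bags: B1 = {1, 3, 4}  B2 = {1, 2, 4}
Tree: B1–B2
Each bag holds 3 vertices, so the decomposition has width 2, which upper-bounds the treewidth. On the other hand G contains the 3-clique {1, 2, 4}. A clique must lie in a single bag of any decomposition, so no decomposition can have width below 2. Hence tw(G) = 2 exactly.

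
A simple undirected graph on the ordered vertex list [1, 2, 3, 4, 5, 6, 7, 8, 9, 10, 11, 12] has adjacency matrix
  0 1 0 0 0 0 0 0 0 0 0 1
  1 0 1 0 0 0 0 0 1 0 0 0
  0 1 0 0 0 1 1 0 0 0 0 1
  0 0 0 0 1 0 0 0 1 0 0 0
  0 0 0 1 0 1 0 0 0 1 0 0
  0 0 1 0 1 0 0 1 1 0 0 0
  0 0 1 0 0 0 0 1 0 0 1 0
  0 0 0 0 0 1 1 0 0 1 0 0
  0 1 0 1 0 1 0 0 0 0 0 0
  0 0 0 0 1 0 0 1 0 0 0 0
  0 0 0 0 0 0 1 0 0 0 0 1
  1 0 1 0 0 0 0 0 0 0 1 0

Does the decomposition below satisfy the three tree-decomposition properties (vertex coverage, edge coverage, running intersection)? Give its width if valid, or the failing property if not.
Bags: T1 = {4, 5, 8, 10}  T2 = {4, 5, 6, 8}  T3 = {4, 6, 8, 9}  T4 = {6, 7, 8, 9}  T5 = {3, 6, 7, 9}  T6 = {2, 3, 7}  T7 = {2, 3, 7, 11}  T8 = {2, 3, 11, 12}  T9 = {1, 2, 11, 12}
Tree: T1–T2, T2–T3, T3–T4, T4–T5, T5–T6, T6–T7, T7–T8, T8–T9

No — edge (9,2) lies in no bag.

A tree decomposition must satisfy three properties: every vertex lies in some bag; for every edge, both endpoints lie together in some bag; and for every vertex, the bags containing it form a connected subtree. Here edge (9,2) lies in no bag, so the decomposition is invalid.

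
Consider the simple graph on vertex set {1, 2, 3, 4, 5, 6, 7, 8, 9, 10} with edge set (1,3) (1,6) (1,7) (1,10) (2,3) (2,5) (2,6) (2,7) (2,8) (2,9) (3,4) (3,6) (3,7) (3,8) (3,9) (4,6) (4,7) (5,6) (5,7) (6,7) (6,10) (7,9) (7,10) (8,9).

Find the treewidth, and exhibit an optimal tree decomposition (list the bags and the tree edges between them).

Treewidth 3.
Bags: B1 = {2, 3, 6, 7}  B2 = {2, 3, 7, 9}  B3 = {1, 3, 6, 7}  B4 = {1, 6, 7, 10}  B5 = {3, 4, 6, 7}  B6 = {2, 3, 8, 9}  B7 = {2, 5, 6, 7}
Tree: B1–B2, B1–B3, B3–B4, B1–B5, B2–B6, B1–B7

Each bag holds 4 vertices, so the decomposition has width 3, which upper-bounds the treewidth. For the lower bound, the 4 vertices {2, 3, 8, 9} are pairwise adjacent, and any tree decomposition puts a clique entirely inside one bag — forcing width ≥ 3. Hence tw(G) = 3 exactly.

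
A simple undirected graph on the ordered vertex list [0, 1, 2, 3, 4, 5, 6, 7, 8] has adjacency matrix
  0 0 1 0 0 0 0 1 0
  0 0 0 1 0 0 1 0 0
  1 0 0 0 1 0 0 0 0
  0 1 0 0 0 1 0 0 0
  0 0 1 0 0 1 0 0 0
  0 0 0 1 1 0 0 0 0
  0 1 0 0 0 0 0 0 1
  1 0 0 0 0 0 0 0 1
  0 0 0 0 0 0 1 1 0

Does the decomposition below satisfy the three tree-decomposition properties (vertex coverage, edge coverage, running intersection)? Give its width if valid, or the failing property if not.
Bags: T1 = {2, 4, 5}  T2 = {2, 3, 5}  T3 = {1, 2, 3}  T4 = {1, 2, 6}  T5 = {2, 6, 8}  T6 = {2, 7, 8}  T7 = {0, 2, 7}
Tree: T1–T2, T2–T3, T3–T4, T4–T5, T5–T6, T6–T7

Every vertex of G appears in some bag (union = {0, 1, 2, 3, 4, 5, 6, 7, 8}); every edge is covered by a bag; and for each vertex v the set of bags containing v is connected in the bag tree. The decomposition is therefore valid. The largest bag has 3 vertices, so the width is 2.

Yes; width 2.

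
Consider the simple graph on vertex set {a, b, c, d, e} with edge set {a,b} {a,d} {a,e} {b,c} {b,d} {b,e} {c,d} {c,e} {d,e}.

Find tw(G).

A width-3 tree decomposition is:
Bags: B1 = {b, c, d, e}  B2 = {a, b, d, e}
Tree: B1–B2
Every bag has size at most 4, so the width is 4 − 1 = 3 and tw(G) ≤ 3. On the other hand G contains the 4-clique {b, c, d, e}. A clique must lie in a single bag of any decomposition, so no decomposition can have width below 3. Combining the bounds, tw(G) = 3.

3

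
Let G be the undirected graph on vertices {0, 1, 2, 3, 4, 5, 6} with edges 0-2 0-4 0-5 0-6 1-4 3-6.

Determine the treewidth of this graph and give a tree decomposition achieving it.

Treewidth 1.
Bags: B1 = {3, 6}  B2 = {0, 6}  B3 = {0, 5}  B4 = {0, 4}  B5 = {1, 4}  B6 = {0, 2}
Tree: B1–B2, B2–B3, B3–B4, B4–B5, B2–B6

The largest bag has 2 vertices, giving width 1; this decomposition certifies tw(G) ≤ 1. Any graph with an edge has treewidth ≥ 1, and G has the edge 3–6. Combining the bounds, tw(G) = 1.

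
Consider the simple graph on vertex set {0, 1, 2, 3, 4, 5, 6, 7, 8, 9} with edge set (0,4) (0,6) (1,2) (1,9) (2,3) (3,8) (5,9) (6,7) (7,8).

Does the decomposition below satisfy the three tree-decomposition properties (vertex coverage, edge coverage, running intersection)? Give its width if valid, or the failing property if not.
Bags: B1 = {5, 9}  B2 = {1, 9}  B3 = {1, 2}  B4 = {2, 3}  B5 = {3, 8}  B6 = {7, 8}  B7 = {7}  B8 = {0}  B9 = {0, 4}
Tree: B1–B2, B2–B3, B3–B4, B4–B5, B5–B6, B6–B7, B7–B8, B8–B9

A tree decomposition must satisfy three properties: every vertex lies in some bag; for every edge, both endpoints lie together in some bag; and for every vertex, the bags containing it form a connected subtree. Here vertex 6 appears in no bag, so the decomposition is invalid.

No — vertex 6 appears in no bag.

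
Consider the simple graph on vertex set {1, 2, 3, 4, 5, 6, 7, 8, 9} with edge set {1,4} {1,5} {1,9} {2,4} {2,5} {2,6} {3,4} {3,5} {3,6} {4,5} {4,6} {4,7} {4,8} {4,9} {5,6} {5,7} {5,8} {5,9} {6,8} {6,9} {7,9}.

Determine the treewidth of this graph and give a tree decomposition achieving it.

Treewidth 3.
One optimal decomposition is:
Bags: B1 = {4, 5, 6, 9}  B2 = {1, 4, 5, 9}  B3 = {4, 5, 7, 9}  B4 = {4, 5, 6, 8}  B5 = {2, 4, 5, 6}  B6 = {3, 4, 5, 6}
Tree: B1–B2, B1–B3, B1–B4, B1–B5, B1–B6

Each bag holds 4 vertices, so the decomposition has width 3, which upper-bounds the treewidth. On the other hand G contains the 4-clique {1, 4, 5, 9}. A clique must lie in a single bag of any decomposition, so no decomposition can have width below 3. Therefore the treewidth is 3.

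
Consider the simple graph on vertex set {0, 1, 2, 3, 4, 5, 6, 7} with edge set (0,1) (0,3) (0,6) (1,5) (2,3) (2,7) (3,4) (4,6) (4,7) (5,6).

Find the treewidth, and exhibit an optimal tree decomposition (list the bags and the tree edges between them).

Treewidth 2.
Bags: B1 = {2, 3, 7}  B2 = {3, 4, 7}  B3 = {0, 3, 4}  B4 = {0, 4, 6}  B5 = {0, 1, 6}  B6 = {1, 5, 6}
Tree: B1–B2, B2–B3, B3–B4, B4–B5, B5–B6

The largest bag has 3 vertices, giving width 2; this decomposition certifies tw(G) ≤ 2. The edges 2–7–4–3–2 form a cycle, so G is not a tree and its treewidth is at least 2. Combining the bounds, tw(G) = 2.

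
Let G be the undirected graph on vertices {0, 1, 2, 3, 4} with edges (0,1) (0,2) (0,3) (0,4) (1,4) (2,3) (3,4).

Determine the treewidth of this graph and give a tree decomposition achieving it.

Treewidth 2.
Bags: B1 = {0, 2, 3}  B2 = {0, 3, 4}  B3 = {0, 1, 4}
Tree: B1–B2, B2–B3

The largest bag has 3 vertices, giving width 2; this decomposition certifies tw(G) ≤ 2. Conversely, {0, 1, 4} is a clique of size 3, and the vertices of any clique must share a bag in every tree decomposition; so some bag has ≥ 3 vertices and tw(G) ≥ 2. The upper and lower bounds meet at 2, so that is the treewidth.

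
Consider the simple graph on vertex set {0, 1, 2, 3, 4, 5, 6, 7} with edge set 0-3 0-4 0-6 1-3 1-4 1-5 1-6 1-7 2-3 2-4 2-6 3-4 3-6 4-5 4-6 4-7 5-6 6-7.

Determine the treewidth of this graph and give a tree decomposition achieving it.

Every bag has size at most 4, so the width is 4 − 1 = 3 and tw(G) ≤ 3. Conversely, {0, 3, 4, 6} is a clique of size 4, and the vertices of any clique must share a bag in every tree decomposition; so some bag has ≥ 4 vertices and tw(G) ≥ 3. Combining the bounds, tw(G) = 3.

Treewidth 3.
One such decomposition:
Bags: B1 = {1, 4, 6, 7}  B2 = {1, 3, 4, 6}  B3 = {0, 3, 4, 6}  B4 = {2, 3, 4, 6}  B5 = {1, 4, 5, 6}
Tree: B1–B2, B2–B3, B2–B4, B1–B5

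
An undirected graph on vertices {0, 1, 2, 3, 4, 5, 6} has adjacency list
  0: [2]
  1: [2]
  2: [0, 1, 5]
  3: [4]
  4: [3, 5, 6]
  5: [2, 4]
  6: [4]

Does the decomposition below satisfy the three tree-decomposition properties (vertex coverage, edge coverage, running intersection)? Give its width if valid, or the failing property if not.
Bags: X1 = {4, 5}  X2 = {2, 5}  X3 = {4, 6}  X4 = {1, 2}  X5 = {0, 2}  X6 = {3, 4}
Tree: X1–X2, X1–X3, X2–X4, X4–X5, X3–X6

Checking the three conditions: (i) the bags cover all of {0, 1, 2, 3, 4, 5, 6}; (ii) for each edge, some bag contains both endpoints; (iii) the bags containing any fixed vertex form a subtree. All hold, so the decomposition is valid with width 2 − 1 = 1.

Yes; width 1.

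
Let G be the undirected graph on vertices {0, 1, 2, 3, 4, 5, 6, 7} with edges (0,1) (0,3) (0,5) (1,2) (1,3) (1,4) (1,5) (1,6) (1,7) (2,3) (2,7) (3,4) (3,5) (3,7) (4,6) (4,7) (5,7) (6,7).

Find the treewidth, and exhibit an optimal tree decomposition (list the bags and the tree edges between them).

Every bag has size at most 4, so the width is 4 − 1 = 3 and tw(G) ≤ 3. For the lower bound, the 4 vertices {0, 1, 3, 5} are pairwise adjacent, and any tree decomposition puts a clique entirely inside one bag — forcing width ≥ 3. Combining the bounds, tw(G) = 3.

Treewidth 3.
One optimal decomposition is:
Bags: B1 = {1, 3, 4, 7}  B2 = {1, 3, 5, 7}  B3 = {0, 1, 3, 5}  B4 = {1, 2, 3, 7}  B5 = {1, 4, 6, 7}
Tree: B1–B2, B2–B3, B1–B4, B1–B5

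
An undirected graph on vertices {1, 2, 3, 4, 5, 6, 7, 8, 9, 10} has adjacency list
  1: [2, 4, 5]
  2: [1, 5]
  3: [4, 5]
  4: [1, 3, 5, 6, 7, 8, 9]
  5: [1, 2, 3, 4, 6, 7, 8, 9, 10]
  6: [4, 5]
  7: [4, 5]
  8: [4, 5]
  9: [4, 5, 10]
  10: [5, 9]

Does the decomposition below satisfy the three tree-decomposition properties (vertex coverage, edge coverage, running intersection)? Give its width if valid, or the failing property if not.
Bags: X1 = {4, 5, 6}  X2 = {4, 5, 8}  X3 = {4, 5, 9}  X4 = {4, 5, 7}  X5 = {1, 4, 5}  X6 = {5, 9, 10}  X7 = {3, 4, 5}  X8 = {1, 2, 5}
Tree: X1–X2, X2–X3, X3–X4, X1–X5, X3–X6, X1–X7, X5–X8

Every vertex of G appears in some bag (union = {1, 2, 3, 4, 5, 6, 7, 8, 9, 10}); every edge is covered by a bag; and for each vertex v the set of bags containing v is connected in the bag tree. The decomposition is therefore valid. The largest bag has 3 vertices, so the width is 2.

Yes; width 2.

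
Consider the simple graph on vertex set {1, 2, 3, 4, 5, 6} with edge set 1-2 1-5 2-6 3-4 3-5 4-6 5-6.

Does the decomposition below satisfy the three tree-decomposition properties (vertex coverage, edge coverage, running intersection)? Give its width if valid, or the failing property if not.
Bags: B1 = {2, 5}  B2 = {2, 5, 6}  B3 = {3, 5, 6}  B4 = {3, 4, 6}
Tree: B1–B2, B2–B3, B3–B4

No — vertex 1 appears in no bag.

A tree decomposition must satisfy three properties: every vertex lies in some bag; for every edge, both endpoints lie together in some bag; and for every vertex, the bags containing it form a connected subtree. Here vertex 1 appears in no bag, so the decomposition is invalid.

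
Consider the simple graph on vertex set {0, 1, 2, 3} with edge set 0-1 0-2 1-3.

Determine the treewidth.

1

A width-1 tree decomposition is:
Bags: B1 = {1, 3}  B2 = {0, 1}  B3 = {0, 2}
Tree: B1–B2, B2–B3
Every bag has size at most 2, so the width is 2 − 1 = 1 and tw(G) ≤ 1. G has an edge, so its treewidth is at least 1. The upper and lower bounds meet at 1, so that is the treewidth.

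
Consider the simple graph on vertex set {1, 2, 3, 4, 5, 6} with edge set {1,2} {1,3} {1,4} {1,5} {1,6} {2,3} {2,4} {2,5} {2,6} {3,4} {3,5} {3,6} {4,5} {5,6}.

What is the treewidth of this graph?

A width-4 tree decomposition is:
Bags: B1 = {1, 2, 3, 5, 6}  B2 = {1, 2, 3, 4, 5}
Tree: B1–B2
The largest bag has 5 vertices, giving width 4; this decomposition certifies tw(G) ≤ 4. On the other hand G contains the 5-clique {1, 2, 3, 4, 5}. A clique must lie in a single bag of any decomposition, so no decomposition can have width below 4. Therefore the treewidth is 4.

4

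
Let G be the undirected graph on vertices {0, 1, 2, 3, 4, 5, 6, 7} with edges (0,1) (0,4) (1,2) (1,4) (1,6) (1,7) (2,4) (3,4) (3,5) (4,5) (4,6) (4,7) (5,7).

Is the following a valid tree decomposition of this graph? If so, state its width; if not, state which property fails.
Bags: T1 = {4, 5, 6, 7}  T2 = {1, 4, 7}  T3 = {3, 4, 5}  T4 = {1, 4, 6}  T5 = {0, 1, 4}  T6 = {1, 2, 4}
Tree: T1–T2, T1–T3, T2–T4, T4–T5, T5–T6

No — bags containing vertex 6 are not connected in the tree.

A tree decomposition must satisfy three properties: every vertex lies in some bag; for every edge, both endpoints lie together in some bag; and for every vertex, the bags containing it form a connected subtree. Here bags containing vertex 6 are not connected in the tree, so the decomposition is invalid.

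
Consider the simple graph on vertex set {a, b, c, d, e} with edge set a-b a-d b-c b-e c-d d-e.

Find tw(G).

A width-2 tree decomposition is:
Bags: B1 = {a, b, d}  B2 = {b, c, d}  B3 = {b, d, e}
Tree: B1–B2, B2–B3
The largest bag has 3 vertices, giving width 2; this decomposition certifies tw(G) ≤ 2. The edges a–b–c–d–a form a cycle, so G is not a tree and its treewidth is at least 2. The upper and lower bounds meet at 2, so that is the treewidth.

2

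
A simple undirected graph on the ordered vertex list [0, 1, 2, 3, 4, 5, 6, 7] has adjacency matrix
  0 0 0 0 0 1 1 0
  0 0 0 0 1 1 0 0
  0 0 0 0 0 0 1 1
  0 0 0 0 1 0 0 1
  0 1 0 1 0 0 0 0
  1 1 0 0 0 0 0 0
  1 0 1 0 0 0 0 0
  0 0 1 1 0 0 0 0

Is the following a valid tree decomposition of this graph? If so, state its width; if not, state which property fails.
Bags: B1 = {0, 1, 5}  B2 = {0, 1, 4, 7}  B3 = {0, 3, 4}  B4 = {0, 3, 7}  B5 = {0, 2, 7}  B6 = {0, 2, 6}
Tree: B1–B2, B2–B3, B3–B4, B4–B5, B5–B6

A tree decomposition must satisfy three properties: every vertex lies in some bag; for every edge, both endpoints lie together in some bag; and for every vertex, the bags containing it form a connected subtree. Here bags containing vertex 7 are not connected in the tree, so the decomposition is invalid.

No — bags containing vertex 7 are not connected in the tree.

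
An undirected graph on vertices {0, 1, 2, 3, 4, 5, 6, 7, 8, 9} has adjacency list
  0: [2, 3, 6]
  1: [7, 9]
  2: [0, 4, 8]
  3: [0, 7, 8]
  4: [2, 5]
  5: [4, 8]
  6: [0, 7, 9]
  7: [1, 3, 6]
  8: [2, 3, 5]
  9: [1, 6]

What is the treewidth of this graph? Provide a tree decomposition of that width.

Treewidth 2.
One optimal decomposition is:
Bags: B1 = {1, 7, 9}  B2 = {6, 7, 9}  B3 = {3, 6, 7}  B4 = {0, 3, 6}  B5 = {0, 3, 8}  B6 = {0, 2, 8}  B7 = {2, 5, 8}  B8 = {2, 4, 5}
Tree: B1–B2, B2–B3, B3–B4, B4–B5, B5–B6, B6–B7, B7–B8

The largest bag has 3 vertices, giving width 2; this decomposition certifies tw(G) ≤ 2. For the lower bound, G contains the cycle 1–9–6–7–1, so G is not a forest; only forests have treewidth ≤ 1, hence tw(G) ≥ 2. Therefore the treewidth is 2.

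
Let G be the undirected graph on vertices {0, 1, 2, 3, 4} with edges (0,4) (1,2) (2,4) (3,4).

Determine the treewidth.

A width-1 tree decomposition is:
Bags: B1 = {3, 4}  B2 = {2, 4}  B3 = {1, 2}  B4 = {0, 4}
Tree: B1–B2, B2–B3, B2–B4
The largest bag has 2 vertices, giving width 1; this decomposition certifies tw(G) ≤ 1. G has an edge, so its treewidth is at least 1. Therefore the treewidth is 1.

1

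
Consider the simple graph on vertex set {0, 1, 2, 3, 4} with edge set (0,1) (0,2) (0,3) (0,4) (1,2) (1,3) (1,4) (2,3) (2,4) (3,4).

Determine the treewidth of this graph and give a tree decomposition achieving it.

Treewidth 4.
One optimal decomposition is:
Bags: B1 = {0, 1, 2, 3, 4}
Tree: (single bag)

A single bag containing all 5 vertices is trivially a valid decomposition of width 4. On the other hand G contains the 5-clique {0, 1, 2, 3, 4}. A clique must lie in a single bag of any decomposition, so no decomposition can have width below 4. Combining the bounds, tw(G) = 4.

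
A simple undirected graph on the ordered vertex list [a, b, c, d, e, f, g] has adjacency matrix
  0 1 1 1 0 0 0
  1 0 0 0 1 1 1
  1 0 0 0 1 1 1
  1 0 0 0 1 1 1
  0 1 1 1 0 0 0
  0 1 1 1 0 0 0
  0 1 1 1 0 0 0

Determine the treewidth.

3

A width-3 tree decomposition is:
Bags: B1 = {b, c, d, e}  B2 = {a, b, c, d}  B3 = {b, c, d, f}  B4 = {b, c, d, g}
Tree: B1–B2, B2–B3, B3–B4
The largest bag has 4 vertices, giving width 3; this decomposition certifies tw(G) ≤ 3. For the lower bound: the 4 vertex sets {d,e}, {a,c}, {b}, {f} are disjoint, each induces a connected subgraph, and every pair is joined by at least one edge of G. Contracting each set to a single vertex therefore yields K_{4} as a minor, and since treewidth is minor-monotone, tw(G) ≥ tw(K_{4}) = 3. The upper and lower bounds meet at 3, so that is the treewidth.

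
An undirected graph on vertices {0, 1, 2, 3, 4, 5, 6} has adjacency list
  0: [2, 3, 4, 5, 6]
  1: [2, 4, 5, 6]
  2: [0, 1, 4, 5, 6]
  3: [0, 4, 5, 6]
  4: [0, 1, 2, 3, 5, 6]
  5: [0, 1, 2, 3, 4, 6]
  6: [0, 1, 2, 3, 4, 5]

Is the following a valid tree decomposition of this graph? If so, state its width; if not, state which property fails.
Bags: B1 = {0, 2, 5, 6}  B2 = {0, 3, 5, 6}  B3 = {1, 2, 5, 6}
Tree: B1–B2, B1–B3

A tree decomposition must satisfy three properties: every vertex lies in some bag; for every edge, both endpoints lie together in some bag; and for every vertex, the bags containing it form a connected subtree. Here vertex 4 appears in no bag, so the decomposition is invalid.

No — vertex 4 appears in no bag.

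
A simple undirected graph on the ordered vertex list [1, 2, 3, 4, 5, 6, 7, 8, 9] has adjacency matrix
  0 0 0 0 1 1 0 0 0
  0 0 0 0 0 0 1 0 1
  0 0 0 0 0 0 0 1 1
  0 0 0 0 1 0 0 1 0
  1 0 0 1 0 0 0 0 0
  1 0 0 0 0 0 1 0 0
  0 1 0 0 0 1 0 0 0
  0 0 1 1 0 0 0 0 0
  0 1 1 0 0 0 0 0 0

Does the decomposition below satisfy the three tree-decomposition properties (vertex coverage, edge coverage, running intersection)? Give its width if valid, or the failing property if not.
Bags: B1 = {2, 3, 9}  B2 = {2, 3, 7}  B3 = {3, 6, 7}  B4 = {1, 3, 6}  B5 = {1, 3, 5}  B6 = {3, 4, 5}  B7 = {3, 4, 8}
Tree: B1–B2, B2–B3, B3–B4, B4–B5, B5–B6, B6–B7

Yes; width 2.

Every vertex of G appears in some bag (union = {1, 2, 3, 4, 5, 6, 7, 8, 9}); every edge is covered by a bag; and for each vertex v the set of bags containing v is connected in the bag tree. The decomposition is therefore valid. The largest bag has 3 vertices, so the width is 2.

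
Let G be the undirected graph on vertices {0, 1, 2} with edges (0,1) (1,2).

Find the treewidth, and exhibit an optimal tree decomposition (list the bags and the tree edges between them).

Every bag has size at most 2, so the width is 2 − 1 = 1 and tw(G) ≤ 1. G has an edge, so its treewidth is at least 1. The upper and lower bounds meet at 1, so that is the treewidth.

Treewidth 1.
One such decomposition:
Bags: B1 = {1, 2}  B2 = {0, 1}
Tree: B1–B2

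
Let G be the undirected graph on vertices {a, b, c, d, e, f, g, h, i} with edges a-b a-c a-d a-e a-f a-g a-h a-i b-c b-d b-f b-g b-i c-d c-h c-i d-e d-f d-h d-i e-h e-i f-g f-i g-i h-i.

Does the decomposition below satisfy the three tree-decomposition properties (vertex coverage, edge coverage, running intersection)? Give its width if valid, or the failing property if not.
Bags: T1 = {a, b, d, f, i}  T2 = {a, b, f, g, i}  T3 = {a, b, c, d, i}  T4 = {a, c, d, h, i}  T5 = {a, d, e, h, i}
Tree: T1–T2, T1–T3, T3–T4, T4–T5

Yes; width 4.

Checking the three conditions: (i) the bags cover all of {a, b, c, d, e, f, g, h, i}; (ii) for each edge, some bag contains both endpoints; (iii) the bags containing any fixed vertex form a subtree. All hold, so the decomposition is valid with width 5 − 1 = 4.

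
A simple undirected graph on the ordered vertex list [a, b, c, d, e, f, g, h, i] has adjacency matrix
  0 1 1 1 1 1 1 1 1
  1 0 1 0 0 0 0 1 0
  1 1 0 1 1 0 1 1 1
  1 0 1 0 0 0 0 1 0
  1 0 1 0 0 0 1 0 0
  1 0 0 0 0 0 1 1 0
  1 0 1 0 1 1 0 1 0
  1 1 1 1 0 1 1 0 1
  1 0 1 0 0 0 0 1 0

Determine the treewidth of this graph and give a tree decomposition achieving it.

Each bag holds 4 vertices, so the decomposition has width 3, which upper-bounds the treewidth. Conversely, {a, c, e, g} is a clique of size 4, and the vertices of any clique must share a bag in every tree decomposition; so some bag has ≥ 4 vertices and tw(G) ≥ 3. Hence tw(G) = 3 exactly.

Treewidth 3.
One optimal decomposition is:
Bags: B1 = {a, c, g, h}  B2 = {a, b, c, h}  B3 = {a, c, e, g}  B4 = {a, c, d, h}  B5 = {a, c, h, i}  B6 = {a, f, g, h}
Tree: B1–B2, B1–B3, B2–B4, B4–B5, B1–B6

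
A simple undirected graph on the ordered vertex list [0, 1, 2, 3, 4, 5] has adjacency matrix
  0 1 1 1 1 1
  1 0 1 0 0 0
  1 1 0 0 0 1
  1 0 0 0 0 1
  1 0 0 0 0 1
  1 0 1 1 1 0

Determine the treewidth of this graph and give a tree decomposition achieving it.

Treewidth 2.
One such decomposition:
Bags: B1 = {0, 4, 5}  B2 = {0, 3, 5}  B3 = {0, 2, 5}  B4 = {0, 1, 2}
Tree: B1–B2, B1–B3, B3–B4

The largest bag has 3 vertices, giving width 2; this decomposition certifies tw(G) ≤ 2. Conversely, {0, 1, 2} is a clique of size 3, and the vertices of any clique must share a bag in every tree decomposition; so some bag has ≥ 3 vertices and tw(G) ≥ 2. Combining the bounds, tw(G) = 2.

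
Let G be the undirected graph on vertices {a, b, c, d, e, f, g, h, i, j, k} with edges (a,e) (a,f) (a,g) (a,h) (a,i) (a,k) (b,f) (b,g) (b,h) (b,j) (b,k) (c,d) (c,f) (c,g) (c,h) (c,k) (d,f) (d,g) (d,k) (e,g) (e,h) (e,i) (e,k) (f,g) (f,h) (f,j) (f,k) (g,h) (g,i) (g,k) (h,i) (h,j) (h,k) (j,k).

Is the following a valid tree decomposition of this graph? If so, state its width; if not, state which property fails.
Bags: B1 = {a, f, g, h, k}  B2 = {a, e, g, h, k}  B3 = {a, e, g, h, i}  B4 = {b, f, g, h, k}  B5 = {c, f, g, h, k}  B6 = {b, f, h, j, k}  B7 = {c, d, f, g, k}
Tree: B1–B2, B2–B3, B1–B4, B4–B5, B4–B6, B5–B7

Vertex coverage: the bags together contain {a, b, c, d, e, f, g, h, i, j, k}, the full vertex set. Edge coverage: each edge of G has both endpoints in at least one bag. Running intersection: for every vertex, the bags containing it form a connected subtree. All three properties hold, so this is a valid tree decomposition of width max|bag| − 1 = 4, and hence tw(G) ≤ 4.

Yes; width 4.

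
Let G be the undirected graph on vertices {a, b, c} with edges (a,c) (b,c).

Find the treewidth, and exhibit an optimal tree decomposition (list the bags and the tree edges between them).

The largest bag has 2 vertices, giving width 1; this decomposition certifies tw(G) ≤ 1. Any graph with an edge has treewidth ≥ 1, and G has the edge b–c. Combining the bounds, tw(G) = 1.

Treewidth 1.
One such decomposition:
Bags: B1 = {b, c}  B2 = {a, c}
Tree: B1–B2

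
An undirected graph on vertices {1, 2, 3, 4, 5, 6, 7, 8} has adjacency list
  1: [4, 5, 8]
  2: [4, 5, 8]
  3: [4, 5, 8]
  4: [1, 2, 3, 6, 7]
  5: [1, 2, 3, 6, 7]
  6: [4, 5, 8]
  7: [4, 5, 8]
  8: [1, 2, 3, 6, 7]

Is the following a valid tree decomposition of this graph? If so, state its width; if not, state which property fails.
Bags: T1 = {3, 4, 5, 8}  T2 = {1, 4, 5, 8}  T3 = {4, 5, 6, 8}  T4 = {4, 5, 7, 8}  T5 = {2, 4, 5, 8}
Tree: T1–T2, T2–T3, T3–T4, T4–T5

Yes; width 3.

Checking the three conditions: (i) the bags cover all of {1, 2, 3, 4, 5, 6, 7, 8}; (ii) for each edge, some bag contains both endpoints; (iii) the bags containing any fixed vertex form a subtree. All hold, so the decomposition is valid with width 4 − 1 = 3.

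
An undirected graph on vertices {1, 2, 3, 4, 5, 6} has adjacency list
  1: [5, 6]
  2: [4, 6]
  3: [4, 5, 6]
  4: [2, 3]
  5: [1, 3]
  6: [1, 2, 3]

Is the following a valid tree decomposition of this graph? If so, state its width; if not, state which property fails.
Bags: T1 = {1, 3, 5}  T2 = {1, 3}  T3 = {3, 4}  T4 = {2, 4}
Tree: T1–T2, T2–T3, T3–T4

A tree decomposition must satisfy three properties: every vertex lies in some bag; for every edge, both endpoints lie together in some bag; and for every vertex, the bags containing it form a connected subtree. Here vertex 6 appears in no bag, so the decomposition is invalid.

No — vertex 6 appears in no bag.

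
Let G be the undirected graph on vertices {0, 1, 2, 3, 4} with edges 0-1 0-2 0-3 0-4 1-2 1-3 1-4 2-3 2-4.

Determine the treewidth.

3

A width-3 tree decomposition is:
Bags: B1 = {0, 1, 2, 4}  B2 = {0, 1, 2, 3}
Tree: B1–B2
The largest bag has 4 vertices, giving width 3; this decomposition certifies tw(G) ≤ 3. Conversely, {0, 1, 2, 3} is a clique of size 4, and the vertices of any clique must share a bag in every tree decomposition; so some bag has ≥ 4 vertices and tw(G) ≥ 3. Combining the bounds, tw(G) = 3.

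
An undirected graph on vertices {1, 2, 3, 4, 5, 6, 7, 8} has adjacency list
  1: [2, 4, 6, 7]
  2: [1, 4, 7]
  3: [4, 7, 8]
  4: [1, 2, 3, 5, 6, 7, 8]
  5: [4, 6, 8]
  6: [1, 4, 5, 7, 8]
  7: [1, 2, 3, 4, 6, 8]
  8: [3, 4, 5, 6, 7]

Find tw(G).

A width-3 tree decomposition is:
Bags: B1 = {4, 5, 6, 8}  B2 = {4, 6, 7, 8}  B3 = {1, 4, 6, 7}  B4 = {1, 2, 4, 7}  B5 = {3, 4, 7, 8}
Tree: B1–B2, B2–B3, B3–B4, B2–B5
The largest bag has 4 vertices, giving width 3; this decomposition certifies tw(G) ≤ 3. On the other hand G contains the 4-clique {4, 5, 6, 8}. A clique must lie in a single bag of any decomposition, so no decomposition can have width below 3. Therefore the treewidth is 3.

3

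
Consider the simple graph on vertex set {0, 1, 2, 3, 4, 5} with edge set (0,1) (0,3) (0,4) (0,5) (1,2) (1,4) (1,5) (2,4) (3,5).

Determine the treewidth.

2

A width-2 tree decomposition is:
Bags: B1 = {1, 2, 4}  B2 = {0, 1, 4}  B3 = {0, 1, 5}  B4 = {0, 3, 5}
Tree: B1–B2, B2–B3, B3–B4
Each bag holds 3 vertices, so the decomposition has width 2, which upper-bounds the treewidth. On the other hand G contains the 3-clique {0, 1, 4}. A clique must lie in a single bag of any decomposition, so no decomposition can have width below 2. The upper and lower bounds meet at 2, so that is the treewidth.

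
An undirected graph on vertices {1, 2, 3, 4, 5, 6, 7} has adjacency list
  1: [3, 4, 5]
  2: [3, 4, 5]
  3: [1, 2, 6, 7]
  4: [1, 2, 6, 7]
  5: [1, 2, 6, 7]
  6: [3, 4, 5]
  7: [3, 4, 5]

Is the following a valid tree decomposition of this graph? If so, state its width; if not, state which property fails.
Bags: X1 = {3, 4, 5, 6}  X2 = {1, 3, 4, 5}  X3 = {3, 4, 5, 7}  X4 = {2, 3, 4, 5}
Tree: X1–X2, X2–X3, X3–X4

Yes; width 3.

Checking the three conditions: (i) the bags cover all of {1, 2, 3, 4, 5, 6, 7}; (ii) for each edge, some bag contains both endpoints; (iii) the bags containing any fixed vertex form a subtree. All hold, so the decomposition is valid with width 4 − 1 = 3.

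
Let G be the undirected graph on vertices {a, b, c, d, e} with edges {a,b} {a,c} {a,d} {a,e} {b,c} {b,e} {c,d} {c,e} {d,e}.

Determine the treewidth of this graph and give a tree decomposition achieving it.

Treewidth 3.
Bags: B1 = {a, c, d, e}  B2 = {a, b, c, e}
Tree: B1–B2

The largest bag has 4 vertices, giving width 3; this decomposition certifies tw(G) ≤ 3. On the other hand G contains the 4-clique {a, c, d, e}. A clique must lie in a single bag of any decomposition, so no decomposition can have width below 3. The upper and lower bounds meet at 3, so that is the treewidth.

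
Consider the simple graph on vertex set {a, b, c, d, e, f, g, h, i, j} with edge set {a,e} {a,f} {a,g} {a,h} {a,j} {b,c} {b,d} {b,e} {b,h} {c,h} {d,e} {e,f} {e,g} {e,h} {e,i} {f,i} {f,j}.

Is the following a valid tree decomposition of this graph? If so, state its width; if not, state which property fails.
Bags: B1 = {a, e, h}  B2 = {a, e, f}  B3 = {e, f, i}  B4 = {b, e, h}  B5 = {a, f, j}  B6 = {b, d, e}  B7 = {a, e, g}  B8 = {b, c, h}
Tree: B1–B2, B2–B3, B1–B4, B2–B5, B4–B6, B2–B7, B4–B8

Every vertex of G appears in some bag (union = {a, b, c, d, e, f, g, h, i, j}); every edge is covered by a bag; and for each vertex v the set of bags containing v is connected in the bag tree. The decomposition is therefore valid. The largest bag has 3 vertices, so the width is 2.

Yes; width 2.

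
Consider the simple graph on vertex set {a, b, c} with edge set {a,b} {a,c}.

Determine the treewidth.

A width-1 tree decomposition is:
Bags: B1 = {a, b}  B2 = {a, c}
Tree: B1–B2
Every bag has size at most 2, so the width is 2 − 1 = 1 and tw(G) ≤ 1. G has an edge, so its treewidth is at least 1. Combining the bounds, tw(G) = 1.

1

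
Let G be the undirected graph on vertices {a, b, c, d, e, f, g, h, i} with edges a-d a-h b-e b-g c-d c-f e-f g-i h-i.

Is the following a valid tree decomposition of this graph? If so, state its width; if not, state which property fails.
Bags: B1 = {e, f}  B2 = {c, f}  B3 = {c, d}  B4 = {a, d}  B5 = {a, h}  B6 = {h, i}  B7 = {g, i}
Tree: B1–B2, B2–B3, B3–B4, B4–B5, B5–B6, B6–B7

No — vertex b appears in no bag.

A tree decomposition must satisfy three properties: every vertex lies in some bag; for every edge, both endpoints lie together in some bag; and for every vertex, the bags containing it form a connected subtree. Here vertex b appears in no bag, so the decomposition is invalid.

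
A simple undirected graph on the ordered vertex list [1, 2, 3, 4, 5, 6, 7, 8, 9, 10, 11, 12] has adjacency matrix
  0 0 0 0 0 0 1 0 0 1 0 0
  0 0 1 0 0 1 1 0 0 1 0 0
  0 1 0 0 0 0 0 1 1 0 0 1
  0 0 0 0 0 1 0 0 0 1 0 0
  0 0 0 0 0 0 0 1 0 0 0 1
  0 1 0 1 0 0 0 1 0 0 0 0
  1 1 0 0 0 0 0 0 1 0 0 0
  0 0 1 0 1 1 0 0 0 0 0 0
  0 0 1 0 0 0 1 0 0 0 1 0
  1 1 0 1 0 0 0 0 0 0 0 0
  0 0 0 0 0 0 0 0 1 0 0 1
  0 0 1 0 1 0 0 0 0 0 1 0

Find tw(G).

3

A width-3 tree decomposition is:
Bags: B1 = {5, 8, 11, 12}  B2 = {3, 8, 11, 12}  B3 = {3, 8, 9, 11}  B4 = {3, 6, 8, 9}  B5 = {2, 3, 6, 9}  B6 = {2, 6, 7, 9}  B7 = {2, 4, 6, 7}  B8 = {2, 4, 7, 10}  B9 = {1, 4, 7, 10}
Tree: B1–B2, B2–B3, B3–B4, B4–B5, B5–B6, B6–B7, B7–B8, B8–B9
Each bag holds 4 vertices, so the decomposition has width 3, which upper-bounds the treewidth. For the lower bound: the 4 vertex sets {5,11,12}, {8}, {3}, {2,6,7,9} are disjoint, each induces a connected subgraph, and every pair is joined by at least one edge of G. Contracting each set to a single vertex therefore yields K_{4} as a minor, and since treewidth is minor-monotone, tw(G) ≥ tw(K_{4}) = 3. Therefore the treewidth is 3.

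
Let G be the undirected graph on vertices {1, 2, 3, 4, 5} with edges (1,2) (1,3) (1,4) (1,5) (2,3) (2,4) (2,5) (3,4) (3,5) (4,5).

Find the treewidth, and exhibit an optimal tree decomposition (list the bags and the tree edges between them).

A single bag containing all 5 vertices is trivially a valid decomposition of width 4. On the other hand G contains the 5-clique {1, 2, 3, 4, 5}. A clique must lie in a single bag of any decomposition, so no decomposition can have width below 4. Combining the bounds, tw(G) = 4.

Treewidth 4.
One such decomposition:
Bags: B1 = {1, 2, 3, 4, 5}
Tree: (single bag)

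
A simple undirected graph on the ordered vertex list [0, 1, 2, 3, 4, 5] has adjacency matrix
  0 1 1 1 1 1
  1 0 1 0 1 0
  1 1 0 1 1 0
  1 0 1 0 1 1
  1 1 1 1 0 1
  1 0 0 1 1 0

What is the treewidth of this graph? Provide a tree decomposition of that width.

Treewidth 3.
Bags: B1 = {0, 2, 3, 4}  B2 = {0, 1, 2, 4}  B3 = {0, 3, 4, 5}
Tree: B1–B2, B1–B3

The largest bag has 4 vertices, giving width 3; this decomposition certifies tw(G) ≤ 3. For the lower bound, the 4 vertices {0, 1, 2, 4} are pairwise adjacent, and any tree decomposition puts a clique entirely inside one bag — forcing width ≥ 3. The upper and lower bounds meet at 3, so that is the treewidth.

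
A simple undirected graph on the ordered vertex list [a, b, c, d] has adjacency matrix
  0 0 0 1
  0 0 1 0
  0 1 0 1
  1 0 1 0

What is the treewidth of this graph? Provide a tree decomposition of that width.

The largest bag has 2 vertices, giving width 1; this decomposition certifies tw(G) ≤ 1. G has an edge, so its treewidth is at least 1. Hence tw(G) = 1 exactly.

Treewidth 1.
One such decomposition:
Bags: B1 = {a, d}  B2 = {c, d}  B3 = {b, c}
Tree: B1–B2, B2–B3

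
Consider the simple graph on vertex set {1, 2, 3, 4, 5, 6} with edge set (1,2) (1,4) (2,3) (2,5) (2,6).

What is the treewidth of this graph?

A width-1 tree decomposition is:
Bags: B1 = {2, 6}  B2 = {1, 2}  B3 = {2, 3}  B4 = {1, 4}  B5 = {2, 5}
Tree: B1–B2, B2–B3, B2–B4, B2–B5
Each bag holds 2 vertices, so the decomposition has width 1, which upper-bounds the treewidth. Any graph with an edge has treewidth ≥ 1, and G has the edge 6–2. The upper and lower bounds meet at 1, so that is the treewidth.

1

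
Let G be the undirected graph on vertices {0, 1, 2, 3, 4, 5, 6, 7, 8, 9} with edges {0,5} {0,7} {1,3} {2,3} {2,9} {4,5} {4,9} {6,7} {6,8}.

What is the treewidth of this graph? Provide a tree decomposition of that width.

Treewidth 1.
One such decomposition:
Bags: B1 = {1, 3}  B2 = {2, 3}  B3 = {2, 9}  B4 = {4, 9}  B5 = {4, 5}  B6 = {0, 5}  B7 = {0, 7}  B8 = {6, 7}  B9 = {6, 8}
Tree: B1–B2, B2–B3, B3–B4, B4–B5, B5–B6, B6–B7, B7–B8, B8–B9

The largest bag has 2 vertices, giving width 1; this decomposition certifies tw(G) ≤ 1. G has an edge, so its treewidth is at least 1. Therefore the treewidth is 1.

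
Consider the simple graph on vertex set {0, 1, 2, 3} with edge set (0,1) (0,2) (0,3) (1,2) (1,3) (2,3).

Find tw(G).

3

A width-3 tree decomposition is:
Bags: B1 = {0, 1, 2, 3}
Tree: (single bag)
With just one bag of size 4, the width is 4 − 1 = 3, so tw(G) ≤ 3. For the lower bound, the 4 vertices {0, 1, 2, 3} are pairwise adjacent, and any tree decomposition puts a clique entirely inside one bag — forcing width ≥ 3. The upper and lower bounds meet at 3, so that is the treewidth.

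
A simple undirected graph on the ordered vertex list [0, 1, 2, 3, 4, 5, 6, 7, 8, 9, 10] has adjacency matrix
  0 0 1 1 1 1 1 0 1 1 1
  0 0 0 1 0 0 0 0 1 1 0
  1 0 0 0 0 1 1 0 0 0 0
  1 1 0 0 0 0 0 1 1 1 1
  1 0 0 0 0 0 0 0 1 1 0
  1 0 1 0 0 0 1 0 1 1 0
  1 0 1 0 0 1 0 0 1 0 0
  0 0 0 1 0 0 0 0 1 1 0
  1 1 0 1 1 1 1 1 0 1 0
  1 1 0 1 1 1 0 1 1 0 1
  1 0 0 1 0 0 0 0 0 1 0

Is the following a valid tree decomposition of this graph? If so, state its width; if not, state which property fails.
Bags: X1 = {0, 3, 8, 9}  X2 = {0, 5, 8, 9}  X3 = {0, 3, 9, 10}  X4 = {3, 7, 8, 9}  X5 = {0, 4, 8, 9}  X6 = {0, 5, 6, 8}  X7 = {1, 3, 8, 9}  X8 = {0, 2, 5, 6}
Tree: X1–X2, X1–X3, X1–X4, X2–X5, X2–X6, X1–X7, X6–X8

Yes; width 3.

Checking the three conditions: (i) the bags cover all of {0, 1, 2, 3, 4, 5, 6, 7, 8, 9, 10}; (ii) for each edge, some bag contains both endpoints; (iii) the bags containing any fixed vertex form a subtree. All hold, so the decomposition is valid with width 4 − 1 = 3.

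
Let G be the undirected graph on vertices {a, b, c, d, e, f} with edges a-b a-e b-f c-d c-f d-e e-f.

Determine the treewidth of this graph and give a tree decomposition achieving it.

The largest bag has 3 vertices, giving width 2; this decomposition certifies tw(G) ≤ 2. For the lower bound, G contains the cycle b–a–e–f–b, so G is not a forest; only forests have treewidth ≤ 1, hence tw(G) ≥ 2. The upper and lower bounds meet at 2, so that is the treewidth.

Treewidth 2.
One optimal decomposition is:
Bags: B1 = {a, b, f}  B2 = {a, e, f}  B3 = {c, e, f}  B4 = {c, d, e}
Tree: B1–B2, B2–B3, B3–B4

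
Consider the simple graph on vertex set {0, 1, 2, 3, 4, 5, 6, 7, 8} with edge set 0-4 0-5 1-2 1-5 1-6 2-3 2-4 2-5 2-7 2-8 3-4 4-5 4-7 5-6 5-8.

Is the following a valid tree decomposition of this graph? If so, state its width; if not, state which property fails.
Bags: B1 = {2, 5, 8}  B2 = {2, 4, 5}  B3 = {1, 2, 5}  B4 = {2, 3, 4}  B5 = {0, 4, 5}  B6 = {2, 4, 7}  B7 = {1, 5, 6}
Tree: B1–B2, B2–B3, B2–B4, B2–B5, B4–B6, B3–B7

Yes; width 2.

Checking the three conditions: (i) the bags cover all of {0, 1, 2, 3, 4, 5, 6, 7, 8}; (ii) for each edge, some bag contains both endpoints; (iii) the bags containing any fixed vertex form a subtree. All hold, so the decomposition is valid with width 3 − 1 = 2.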